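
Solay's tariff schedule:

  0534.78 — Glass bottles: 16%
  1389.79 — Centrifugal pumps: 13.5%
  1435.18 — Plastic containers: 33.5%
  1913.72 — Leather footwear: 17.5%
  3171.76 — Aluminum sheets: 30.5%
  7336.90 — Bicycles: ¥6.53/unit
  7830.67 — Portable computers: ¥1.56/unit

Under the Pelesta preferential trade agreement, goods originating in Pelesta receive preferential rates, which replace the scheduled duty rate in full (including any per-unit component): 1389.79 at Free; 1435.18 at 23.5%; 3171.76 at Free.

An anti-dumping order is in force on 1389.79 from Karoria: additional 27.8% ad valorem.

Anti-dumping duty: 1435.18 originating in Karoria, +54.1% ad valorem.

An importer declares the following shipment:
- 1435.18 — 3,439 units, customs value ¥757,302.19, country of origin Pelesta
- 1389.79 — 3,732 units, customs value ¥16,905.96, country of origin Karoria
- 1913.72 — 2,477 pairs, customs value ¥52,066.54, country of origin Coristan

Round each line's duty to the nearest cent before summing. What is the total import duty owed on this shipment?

¥194,059.81

Line 1 (1435.18, Pelesta, 3,439 units, ¥757,302.19):
Base rate for 1435.18 is 33.5%.
Origin Pelesta qualifies under the Solay–Pelesta agreement and 1435.18 is covered: preferential rate 23.5% applies instead.
The additional-duty order on 1435.18 targets Karoria, not Pelesta; it does not apply.
Duty = ¥757,302.19 × 23.5% = ¥177,966.01.
Line 2 (1389.79, Karoria, 3,732 units, ¥16,905.96):
Base rate for 1389.79 is 13.5%.
1389.79 has an FTA preferential rate, but origin Karoria is not Pelesta; base rate stands.
Additional duty on 1389.79 from Karoria: +27.8%. Applied ad valorem rate: 13.5% + 27.8% = 41.3%.
Duty = ¥16,905.96 × 41.3% = ¥6,982.16.
Line 3 (1913.72, Coristan, 2,477 pairs, ¥52,066.54):
Base rate for 1913.72 is 17.5%.
Duty = ¥52,066.54 × 17.5% = ¥9,111.64.
Total = ¥177,966.01 + ¥6,982.16 + ¥9,111.64 = ¥194,059.81.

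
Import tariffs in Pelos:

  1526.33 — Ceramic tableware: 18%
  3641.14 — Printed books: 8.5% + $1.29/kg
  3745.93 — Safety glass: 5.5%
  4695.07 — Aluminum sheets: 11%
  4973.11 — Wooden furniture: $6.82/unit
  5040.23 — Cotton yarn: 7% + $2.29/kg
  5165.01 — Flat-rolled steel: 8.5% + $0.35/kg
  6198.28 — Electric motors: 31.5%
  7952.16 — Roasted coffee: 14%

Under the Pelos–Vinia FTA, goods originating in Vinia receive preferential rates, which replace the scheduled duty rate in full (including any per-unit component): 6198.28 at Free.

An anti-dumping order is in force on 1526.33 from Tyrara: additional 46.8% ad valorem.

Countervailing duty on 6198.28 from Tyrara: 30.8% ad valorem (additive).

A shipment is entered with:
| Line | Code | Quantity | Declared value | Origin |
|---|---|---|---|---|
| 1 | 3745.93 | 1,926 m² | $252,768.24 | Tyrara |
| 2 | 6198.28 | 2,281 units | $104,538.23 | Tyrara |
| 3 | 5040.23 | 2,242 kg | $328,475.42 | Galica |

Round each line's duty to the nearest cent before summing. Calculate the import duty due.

Line 1 (3745.93, Tyrara, 1,926 m², $252,768.24):
Base rate for 3745.93 is 5.5%.
Duty = $252,768.24 × 5.5% = $13,902.25.
Line 2 (6198.28, Tyrara, 2,281 units, $104,538.23):
Base rate for 6198.28 is 31.5%.
6198.28 has an FTA preferential rate, but origin Tyrara is not Vinia; base rate stands.
Additional duty on 6198.28 from Tyrara: +30.8%. Applied ad valorem rate: 31.5% + 30.8% = 62.3%.
Duty = $104,538.23 × 62.3% = $65,127.32.
Line 3 (5040.23, Galica, 2,242 kg, $328,475.42):
Base rate for 5040.23 is 7% + $2.29/kg.
Duty = $328,475.42 × 7% + 2,242 × $2.29 = $28,127.46.
Total = $13,902.25 + $65,127.32 + $28,127.46 = $107,157.03.

$107,157.03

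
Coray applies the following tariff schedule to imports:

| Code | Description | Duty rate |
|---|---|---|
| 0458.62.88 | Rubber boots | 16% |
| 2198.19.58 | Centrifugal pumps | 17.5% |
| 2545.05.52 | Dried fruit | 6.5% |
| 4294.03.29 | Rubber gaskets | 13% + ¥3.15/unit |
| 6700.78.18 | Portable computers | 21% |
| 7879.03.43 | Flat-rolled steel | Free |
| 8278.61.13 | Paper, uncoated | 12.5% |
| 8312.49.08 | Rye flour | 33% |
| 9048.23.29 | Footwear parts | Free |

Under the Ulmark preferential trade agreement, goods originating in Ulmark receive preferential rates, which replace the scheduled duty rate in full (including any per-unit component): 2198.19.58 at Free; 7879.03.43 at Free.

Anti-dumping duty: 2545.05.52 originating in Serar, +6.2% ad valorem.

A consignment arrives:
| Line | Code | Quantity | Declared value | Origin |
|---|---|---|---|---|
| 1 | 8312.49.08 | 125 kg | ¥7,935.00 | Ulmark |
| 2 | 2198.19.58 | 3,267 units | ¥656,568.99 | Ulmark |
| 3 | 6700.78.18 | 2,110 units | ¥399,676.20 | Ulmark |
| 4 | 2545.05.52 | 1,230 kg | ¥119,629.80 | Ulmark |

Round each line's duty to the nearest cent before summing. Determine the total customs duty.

¥94,326.49

Line 1 (8312.49.08, Ulmark, 125 kg, ¥7,935.00):
Base rate for 8312.49.08 is 33%.
Origin Ulmark is the FTA partner but 8312.49.08 is not on the preference list; base rate stands.
Duty = ¥7,935.00 × 33% = ¥2,618.55.
Line 2 (2198.19.58, Ulmark, 3,267 units, ¥656,568.99):
Base rate for 2198.19.58 is 17.5%.
Origin Ulmark qualifies under the Coray–Ulmark agreement and 2198.19.58 is covered: preferential rate Free applies instead.
Duty = ¥656,568.99 × 0% = ¥0.00.
Line 3 (6700.78.18, Ulmark, 2,110 units, ¥399,676.20):
Base rate for 6700.78.18 is 21%.
Origin Ulmark is the FTA partner but 6700.78.18 is not on the preference list; base rate stands.
Duty = ¥399,676.20 × 21% = ¥83,932.00.
Line 4 (2545.05.52, Ulmark, 1,230 kg, ¥119,629.80):
Base rate for 2545.05.52 is 6.5%.
Origin Ulmark is the FTA partner but 2545.05.52 is not on the preference list; base rate stands.
The additional-duty order on 2545.05.52 targets Serar, not Ulmark; it does not apply.
Duty = ¥119,629.80 × 6.5% = ¥7,775.94.
Total = ¥2,618.55 + ¥0.00 + ¥83,932.00 + ¥7,775.94 = ¥94,326.49.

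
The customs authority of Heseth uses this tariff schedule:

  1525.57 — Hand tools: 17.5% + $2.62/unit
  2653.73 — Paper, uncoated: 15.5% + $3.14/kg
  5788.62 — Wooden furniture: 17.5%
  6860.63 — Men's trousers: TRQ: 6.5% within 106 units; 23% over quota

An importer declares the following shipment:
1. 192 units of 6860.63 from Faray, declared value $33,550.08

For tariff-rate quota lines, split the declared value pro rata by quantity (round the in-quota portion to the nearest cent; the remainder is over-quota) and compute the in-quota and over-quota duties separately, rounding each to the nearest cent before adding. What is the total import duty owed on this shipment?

$4,660.32

Line 1 (6860.63, Faray, 192 units, $33,550.08):
Code 6860.63 is under a tariff-rate quota (threshold 106 units). In-quota: 106 units at 6.5%; over-quota: 86 units at 23%.
Pro-rata value split: in-quota = $33,550.08 × 106/192 = $18,522.44; over-quota = $33,550.08 − $18,522.44 = $15,027.64.
In-quota duty = $18,522.44 × 6.5% = $1,203.96. Over-quota duty = $15,027.64 × 23% = $3,456.36.
Line duty = $1,203.96 + $3,456.36 = $4,660.32.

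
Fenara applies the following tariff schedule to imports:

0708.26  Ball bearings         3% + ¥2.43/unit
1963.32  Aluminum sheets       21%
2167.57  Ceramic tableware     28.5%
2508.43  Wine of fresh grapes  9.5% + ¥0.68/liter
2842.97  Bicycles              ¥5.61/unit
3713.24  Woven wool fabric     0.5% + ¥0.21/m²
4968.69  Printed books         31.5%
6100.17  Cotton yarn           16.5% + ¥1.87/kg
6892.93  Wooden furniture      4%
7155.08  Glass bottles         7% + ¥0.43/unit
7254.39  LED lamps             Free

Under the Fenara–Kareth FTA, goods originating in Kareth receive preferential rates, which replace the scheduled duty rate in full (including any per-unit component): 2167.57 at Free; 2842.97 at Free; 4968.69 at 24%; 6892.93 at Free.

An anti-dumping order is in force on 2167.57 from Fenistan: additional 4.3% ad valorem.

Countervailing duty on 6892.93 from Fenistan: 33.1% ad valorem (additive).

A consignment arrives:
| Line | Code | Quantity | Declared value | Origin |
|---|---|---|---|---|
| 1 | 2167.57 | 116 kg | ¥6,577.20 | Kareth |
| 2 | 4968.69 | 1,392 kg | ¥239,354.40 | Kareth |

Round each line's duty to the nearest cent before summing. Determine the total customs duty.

Line 1 (2167.57, Kareth, 116 kg, ¥6,577.20):
Base rate for 2167.57 is 28.5%.
Origin Kareth qualifies under the Fenara–Kareth agreement and 2167.57 is covered: preferential rate Free applies instead.
The additional-duty order on 2167.57 targets Fenistan, not Kareth; it does not apply.
Duty = ¥6,577.20 × 0% = ¥0.00.
Line 2 (4968.69, Kareth, 1,392 kg, ¥239,354.40):
Base rate for 4968.69 is 31.5%.
Origin Kareth qualifies under the Fenara–Kareth agreement and 4968.69 is covered: preferential rate 24% applies instead.
Duty = ¥239,354.40 × 24% = ¥57,445.06.
Total = ¥0.00 + ¥57,445.06 = ¥57,445.06.

¥57,445.06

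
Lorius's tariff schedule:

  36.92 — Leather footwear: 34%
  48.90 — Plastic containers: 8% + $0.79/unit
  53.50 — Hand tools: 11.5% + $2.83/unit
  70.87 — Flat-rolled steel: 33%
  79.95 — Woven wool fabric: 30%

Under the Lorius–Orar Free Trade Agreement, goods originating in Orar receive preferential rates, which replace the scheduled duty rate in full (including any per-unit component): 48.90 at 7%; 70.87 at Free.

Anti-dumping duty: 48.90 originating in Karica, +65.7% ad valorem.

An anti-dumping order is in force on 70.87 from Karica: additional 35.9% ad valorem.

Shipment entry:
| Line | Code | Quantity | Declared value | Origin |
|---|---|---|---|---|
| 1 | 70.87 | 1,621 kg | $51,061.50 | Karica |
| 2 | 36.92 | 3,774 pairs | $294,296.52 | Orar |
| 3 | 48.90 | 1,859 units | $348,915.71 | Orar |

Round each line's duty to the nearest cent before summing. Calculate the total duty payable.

Line 1 (70.87, Karica, 1,621 kg, $51,061.50):
Base rate for 70.87 is 33%.
70.87 has an FTA preferential rate, but origin Karica is not Orar; base rate stands.
Additional duty on 70.87 from Karica: +35.9%. Applied ad valorem rate: 33% + 35.9% = 68.9%.
Duty = $51,061.50 × 68.9% = $35,181.37.
Line 2 (36.92, Orar, 3,774 pairs, $294,296.52):
Base rate for 36.92 is 34%.
Origin Orar is the FTA partner but 36.92 is not on the preference list; base rate stands.
Duty = $294,296.52 × 34% = $100,060.82.
Line 3 (48.90, Orar, 1,859 units, $348,915.71):
Base rate for 48.90 is 8% + $0.79/unit.
Origin Orar qualifies under the Lorius–Orar agreement and 48.90 is covered: preferential rate 7% applies instead.
The additional-duty order on 48.90 targets Karica, not Orar; it does not apply.
Duty = $348,915.71 × 7% = $24,424.10.
Total = $35,181.37 + $100,060.82 + $24,424.10 = $159,666.29.

$159,666.29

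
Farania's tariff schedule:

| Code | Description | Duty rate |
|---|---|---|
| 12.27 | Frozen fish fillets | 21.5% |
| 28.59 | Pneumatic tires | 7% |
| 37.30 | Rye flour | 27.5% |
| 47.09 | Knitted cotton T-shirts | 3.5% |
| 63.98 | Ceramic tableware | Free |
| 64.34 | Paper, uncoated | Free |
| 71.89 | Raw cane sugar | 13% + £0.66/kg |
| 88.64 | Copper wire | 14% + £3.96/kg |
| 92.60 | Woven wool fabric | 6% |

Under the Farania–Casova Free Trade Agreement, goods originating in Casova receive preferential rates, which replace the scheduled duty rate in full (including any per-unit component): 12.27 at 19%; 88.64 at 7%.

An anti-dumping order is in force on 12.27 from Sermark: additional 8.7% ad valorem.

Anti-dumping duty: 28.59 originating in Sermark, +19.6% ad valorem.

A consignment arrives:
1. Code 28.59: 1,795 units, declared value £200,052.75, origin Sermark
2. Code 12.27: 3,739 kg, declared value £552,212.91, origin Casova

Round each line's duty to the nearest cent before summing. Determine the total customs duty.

Line 1 (28.59, Sermark, 1,795 units, £200,052.75):
Base rate for 28.59 is 7%.
Additional duty on 28.59 from Sermark: +19.6%. Applied ad valorem rate: 7% + 19.6% = 26.6%.
Duty = £200,052.75 × 26.6% = £53,214.03.
Line 2 (12.27, Casova, 3,739 kg, £552,212.91):
Base rate for 12.27 is 21.5%.
Origin Casova qualifies under the Farania–Casova agreement and 12.27 is covered: preferential rate 19% applies instead.
The additional-duty order on 12.27 targets Sermark, not Casova; it does not apply.
Duty = £552,212.91 × 19% = £104,920.45.
Total = £53,214.03 + £104,920.45 = £158,134.48.

£158,134.48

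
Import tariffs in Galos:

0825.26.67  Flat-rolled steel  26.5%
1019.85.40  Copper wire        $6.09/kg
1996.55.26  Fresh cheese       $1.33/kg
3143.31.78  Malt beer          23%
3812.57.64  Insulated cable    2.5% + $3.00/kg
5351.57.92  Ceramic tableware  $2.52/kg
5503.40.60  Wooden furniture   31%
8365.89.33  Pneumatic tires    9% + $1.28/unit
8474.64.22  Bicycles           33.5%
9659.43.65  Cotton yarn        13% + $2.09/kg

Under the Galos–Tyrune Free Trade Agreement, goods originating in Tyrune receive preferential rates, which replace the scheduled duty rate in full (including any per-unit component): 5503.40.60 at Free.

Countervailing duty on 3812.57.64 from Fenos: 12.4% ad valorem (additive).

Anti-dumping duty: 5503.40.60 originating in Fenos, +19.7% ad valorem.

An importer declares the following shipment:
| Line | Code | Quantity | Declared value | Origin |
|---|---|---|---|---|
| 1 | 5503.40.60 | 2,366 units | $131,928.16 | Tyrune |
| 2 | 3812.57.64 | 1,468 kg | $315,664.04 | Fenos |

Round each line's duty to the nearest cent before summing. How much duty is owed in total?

$51,437.94

Line 1 (5503.40.60, Tyrune, 2,366 units, $131,928.16):
Base rate for 5503.40.60 is 31%.
Origin Tyrune qualifies under the Galos–Tyrune agreement and 5503.40.60 is covered: preferential rate Free applies instead.
The additional-duty order on 5503.40.60 targets Fenos, not Tyrune; it does not apply.
Duty = $131,928.16 × 0% = $0.00.
Line 2 (3812.57.64, Fenos, 1,468 kg, $315,664.04):
Base rate for 3812.57.64 is 2.5% + $3.00/kg.
Additional duty on 3812.57.64 from Fenos: +12.4%. Applied ad valorem rate: 2.5% + 12.4% = 14.9%.
Duty = $315,664.04 × 14.9% + 1,468 × $3.00 = $51,437.94.
Total = $0.00 + $51,437.94 = $51,437.94.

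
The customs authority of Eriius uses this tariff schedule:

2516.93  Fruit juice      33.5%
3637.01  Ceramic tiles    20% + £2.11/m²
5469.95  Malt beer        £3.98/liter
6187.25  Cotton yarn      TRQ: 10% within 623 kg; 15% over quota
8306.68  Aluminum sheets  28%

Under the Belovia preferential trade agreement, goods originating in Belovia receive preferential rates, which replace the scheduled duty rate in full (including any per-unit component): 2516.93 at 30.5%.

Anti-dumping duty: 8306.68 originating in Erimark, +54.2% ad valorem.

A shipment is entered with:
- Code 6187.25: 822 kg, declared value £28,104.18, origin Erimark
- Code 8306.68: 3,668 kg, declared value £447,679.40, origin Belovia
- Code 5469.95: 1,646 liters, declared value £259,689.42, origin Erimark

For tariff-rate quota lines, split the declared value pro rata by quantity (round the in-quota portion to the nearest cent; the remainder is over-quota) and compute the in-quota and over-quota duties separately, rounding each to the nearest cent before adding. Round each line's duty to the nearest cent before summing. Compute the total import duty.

£135,051.92

Line 1 (6187.25, Erimark, 822 kg, £28,104.18):
Code 6187.25 is under a tariff-rate quota (threshold 623 kg). In-quota: 623 kg at 10%; over-quota: 199 kg at 15%.
Pro-rata value split: in-quota = £28,104.18 × 623/822 = £21,300.37; over-quota = £28,104.18 − £21,300.37 = £6,803.81.
In-quota duty = £21,300.37 × 10% = £2,130.04. Over-quota duty = £6,803.81 × 15% = £1,020.57.
Line duty = £2,130.04 + £1,020.57 = £3,150.61.
Line 2 (8306.68, Belovia, 3,668 kg, £447,679.40):
Base rate for 8306.68 is 28%.
Origin Belovia is the FTA partner but 8306.68 is not on the preference list; base rate stands.
The additional-duty order on 8306.68 targets Erimark, not Belovia; it does not apply.
Duty = £447,679.40 × 28% = £125,350.23.
Line 3 (5469.95, Erimark, 1,646 liters, £259,689.42):
Base rate for 5469.95 is £3.98/liter.
Duty = 1,646 × £3.98 = £6,551.08.
Total = £3,150.61 + £125,350.23 + £6,551.08 = £135,051.92.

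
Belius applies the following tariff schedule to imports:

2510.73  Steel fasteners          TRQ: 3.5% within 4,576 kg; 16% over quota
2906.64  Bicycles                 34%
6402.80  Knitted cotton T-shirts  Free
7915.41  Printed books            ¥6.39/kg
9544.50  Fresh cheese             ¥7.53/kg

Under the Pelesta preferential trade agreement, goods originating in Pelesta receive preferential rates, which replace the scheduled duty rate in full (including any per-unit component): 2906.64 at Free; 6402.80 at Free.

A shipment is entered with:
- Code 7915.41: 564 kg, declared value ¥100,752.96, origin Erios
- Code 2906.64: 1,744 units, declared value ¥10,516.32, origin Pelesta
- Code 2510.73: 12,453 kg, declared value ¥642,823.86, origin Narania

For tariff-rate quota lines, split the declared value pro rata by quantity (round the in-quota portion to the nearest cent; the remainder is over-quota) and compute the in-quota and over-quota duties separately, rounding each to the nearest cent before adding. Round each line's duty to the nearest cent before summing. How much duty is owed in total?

¥76,929.14

Line 1 (7915.41, Erios, 564 kg, ¥100,752.96):
Base rate for 7915.41 is ¥6.39/kg.
Duty = 564 × ¥6.39 = ¥3,603.96.
Line 2 (2906.64, Pelesta, 1,744 units, ¥10,516.32):
Base rate for 2906.64 is 34%.
Origin Pelesta qualifies under the Belius–Pelesta agreement and 2906.64 is covered: preferential rate Free applies instead.
Duty = ¥10,516.32 × 0% = ¥0.00.
Line 3 (2510.73, Narania, 12,453 kg, ¥642,823.86):
Code 2510.73 is under a tariff-rate quota (threshold 4,576 kg). In-quota: 4,576 kg at 3.5%; over-quota: 7,877 kg at 16%.
Pro-rata value split: in-quota = ¥642,823.86 × 4,576/12,453 = ¥236,213.12; over-quota = ¥642,823.86 − ¥236,213.12 = ¥406,610.74.
In-quota duty = ¥236,213.12 × 3.5% = ¥8,267.46. Over-quota duty = ¥406,610.74 × 16% = ¥65,057.72.
Line duty = ¥8,267.46 + ¥65,057.72 = ¥73,325.18.
Total = ¥3,603.96 + ¥0.00 + ¥73,325.18 = ¥76,929.14.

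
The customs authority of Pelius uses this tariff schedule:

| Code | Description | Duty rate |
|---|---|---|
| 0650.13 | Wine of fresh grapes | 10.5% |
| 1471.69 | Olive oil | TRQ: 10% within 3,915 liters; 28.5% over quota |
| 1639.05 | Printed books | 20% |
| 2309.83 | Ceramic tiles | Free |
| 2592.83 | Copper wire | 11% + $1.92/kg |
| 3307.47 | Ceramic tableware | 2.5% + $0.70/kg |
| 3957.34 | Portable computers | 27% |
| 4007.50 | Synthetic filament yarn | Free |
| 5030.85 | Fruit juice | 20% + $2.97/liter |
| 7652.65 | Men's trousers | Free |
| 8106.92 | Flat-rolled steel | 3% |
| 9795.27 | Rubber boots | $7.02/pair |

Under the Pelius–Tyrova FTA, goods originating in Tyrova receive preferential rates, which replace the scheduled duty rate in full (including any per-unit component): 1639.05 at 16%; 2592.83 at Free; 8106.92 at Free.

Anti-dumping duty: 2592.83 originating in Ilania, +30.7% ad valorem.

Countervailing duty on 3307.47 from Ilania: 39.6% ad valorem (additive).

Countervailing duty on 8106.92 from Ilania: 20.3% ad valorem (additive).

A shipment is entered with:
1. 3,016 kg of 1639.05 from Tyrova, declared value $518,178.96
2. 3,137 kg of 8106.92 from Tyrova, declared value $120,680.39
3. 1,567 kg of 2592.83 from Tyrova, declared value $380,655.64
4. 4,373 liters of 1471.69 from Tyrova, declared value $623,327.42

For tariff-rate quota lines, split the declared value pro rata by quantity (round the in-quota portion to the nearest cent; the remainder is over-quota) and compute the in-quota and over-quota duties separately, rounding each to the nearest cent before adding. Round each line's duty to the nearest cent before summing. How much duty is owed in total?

$157,318.79

Line 1 (1639.05, Tyrova, 3,016 kg, $518,178.96):
Base rate for 1639.05 is 20%.
Origin Tyrova qualifies under the Pelius–Tyrova agreement and 1639.05 is covered: preferential rate 16% applies instead.
Duty = $518,178.96 × 16% = $82,908.63.
Line 2 (8106.92, Tyrova, 3,137 kg, $120,680.39):
Base rate for 8106.92 is 3%.
Origin Tyrova qualifies under the Pelius–Tyrova agreement and 8106.92 is covered: preferential rate Free applies instead.
The additional-duty order on 8106.92 targets Ilania, not Tyrova; it does not apply.
Duty = $120,680.39 × 0% = $0.00.
Line 3 (2592.83, Tyrova, 1,567 kg, $380,655.64):
Base rate for 2592.83 is 11% + $1.92/kg.
Origin Tyrova qualifies under the Pelius–Tyrova agreement and 2592.83 is covered: preferential rate Free applies instead.
The additional-duty order on 2592.83 targets Ilania, not Tyrova; it does not apply.
Duty = $380,655.64 × 0% = $0.00.
Line 4 (1471.69, Tyrova, 4,373 liters, $623,327.42):
Code 1471.69 is under a tariff-rate quota (threshold 3,915 liters). In-quota: 3,915 liters at 10%; over-quota: 458 liters at 28.5%.
Pro-rata value split: in-quota = $623,327.42 × 3,915/4,373 = $558,044.10; over-quota = $623,327.42 − $558,044.10 = $65,283.32.
In-quota duty = $558,044.10 × 10% = $55,804.41. Over-quota duty = $65,283.32 × 28.5% = $18,605.75.
Line duty = $55,804.41 + $18,605.75 = $74,410.16.
Total = $82,908.63 + $0.00 + $0.00 + $74,410.16 = $157,318.79.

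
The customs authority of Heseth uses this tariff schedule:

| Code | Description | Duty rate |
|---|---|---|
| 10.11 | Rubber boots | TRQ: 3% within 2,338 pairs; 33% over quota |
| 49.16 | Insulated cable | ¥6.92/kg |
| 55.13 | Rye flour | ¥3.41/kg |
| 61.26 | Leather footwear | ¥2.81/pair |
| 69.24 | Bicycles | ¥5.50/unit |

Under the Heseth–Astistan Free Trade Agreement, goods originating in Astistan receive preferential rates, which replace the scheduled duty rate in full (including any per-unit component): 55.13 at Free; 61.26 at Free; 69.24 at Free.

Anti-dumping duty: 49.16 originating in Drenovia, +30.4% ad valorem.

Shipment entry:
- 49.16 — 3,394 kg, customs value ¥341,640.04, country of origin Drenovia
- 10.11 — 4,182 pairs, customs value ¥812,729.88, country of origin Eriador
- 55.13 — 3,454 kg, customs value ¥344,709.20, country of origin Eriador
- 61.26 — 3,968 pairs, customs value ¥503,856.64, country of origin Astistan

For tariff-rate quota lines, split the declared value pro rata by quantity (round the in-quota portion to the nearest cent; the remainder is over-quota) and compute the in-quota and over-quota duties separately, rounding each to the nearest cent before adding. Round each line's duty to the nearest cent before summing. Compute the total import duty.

Line 1 (49.16, Drenovia, 3,394 kg, ¥341,640.04):
Base rate for 49.16 is ¥6.92/kg.
Additional duty on 49.16 from Drenovia: +30.4% ad valorem. Applied ad valorem rate = 30.4%.
Duty = ¥341,640.04 × 30.4% + 3,394 × ¥6.92 = ¥127,345.05.
Line 2 (10.11, Eriador, 4,182 pairs, ¥812,729.88):
Code 10.11 is under a tariff-rate quota (threshold 2,338 pairs). In-quota: 2,338 pairs at 3%; over-quota: 1,844 pairs at 33%.
Pro-rata value split: in-quota = ¥812,729.88 × 2,338/4,182 = ¥454,366.92; over-quota = ¥812,729.88 − ¥454,366.92 = ¥358,362.96.
In-quota duty = ¥454,366.92 × 3% = ¥13,631.01. Over-quota duty = ¥358,362.96 × 33% = ¥118,259.78.
Line duty = ¥13,631.01 + ¥118,259.78 = ¥131,890.79.
Line 3 (55.13, Eriador, 3,454 kg, ¥344,709.20):
Base rate for 55.13 is ¥3.41/kg.
55.13 has an FTA preferential rate, but origin Eriador is not Astistan; base rate stands.
Duty = 3,454 × ¥3.41 = ¥11,778.14.
Line 4 (61.26, Astistan, 3,968 pairs, ¥503,856.64):
Base rate for 61.26 is ¥2.81/pair.
Origin Astistan qualifies under the Heseth–Astistan agreement and 61.26 is covered: preferential rate Free applies instead.
Duty = ¥503,856.64 × 0% = ¥0.00.
Total = ¥127,345.05 + ¥131,890.79 + ¥11,778.14 + ¥0.00 = ¥271,013.98.

¥271,013.98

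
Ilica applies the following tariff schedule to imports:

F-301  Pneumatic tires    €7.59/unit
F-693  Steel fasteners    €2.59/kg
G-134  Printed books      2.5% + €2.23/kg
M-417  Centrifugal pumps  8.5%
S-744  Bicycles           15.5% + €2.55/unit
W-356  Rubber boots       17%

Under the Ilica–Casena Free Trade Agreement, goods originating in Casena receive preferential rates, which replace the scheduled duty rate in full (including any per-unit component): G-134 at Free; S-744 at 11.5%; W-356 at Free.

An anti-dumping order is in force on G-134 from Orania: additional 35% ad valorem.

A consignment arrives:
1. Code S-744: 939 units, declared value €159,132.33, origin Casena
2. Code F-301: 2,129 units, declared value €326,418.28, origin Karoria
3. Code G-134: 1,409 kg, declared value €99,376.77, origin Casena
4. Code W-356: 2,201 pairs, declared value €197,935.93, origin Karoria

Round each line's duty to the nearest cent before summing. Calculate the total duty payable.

€68,108.44

Line 1 (S-744, Casena, 939 units, €159,132.33):
Base rate for S-744 is 15.5% + €2.55/unit.
Origin Casena qualifies under the Ilica–Casena agreement and S-744 is covered: preferential rate 11.5% applies instead.
Duty = €159,132.33 × 11.5% = €18,300.22.
Line 2 (F-301, Karoria, 2,129 units, €326,418.28):
Base rate for F-301 is €7.59/unit.
Duty = 2,129 × €7.59 = €16,159.11.
Line 3 (G-134, Casena, 1,409 kg, €99,376.77):
Base rate for G-134 is 2.5% + €2.23/kg.
Origin Casena qualifies under the Ilica–Casena agreement and G-134 is covered: preferential rate Free applies instead.
The additional-duty order on G-134 targets Orania, not Casena; it does not apply.
Duty = €99,376.77 × 0% = €0.00.
Line 4 (W-356, Karoria, 2,201 pairs, €197,935.93):
Base rate for W-356 is 17%.
W-356 has an FTA preferential rate, but origin Karoria is not Casena; base rate stands.
Duty = €197,935.93 × 17% = €33,649.11.
Total = €18,300.22 + €16,159.11 + €0.00 + €33,649.11 = €68,108.44.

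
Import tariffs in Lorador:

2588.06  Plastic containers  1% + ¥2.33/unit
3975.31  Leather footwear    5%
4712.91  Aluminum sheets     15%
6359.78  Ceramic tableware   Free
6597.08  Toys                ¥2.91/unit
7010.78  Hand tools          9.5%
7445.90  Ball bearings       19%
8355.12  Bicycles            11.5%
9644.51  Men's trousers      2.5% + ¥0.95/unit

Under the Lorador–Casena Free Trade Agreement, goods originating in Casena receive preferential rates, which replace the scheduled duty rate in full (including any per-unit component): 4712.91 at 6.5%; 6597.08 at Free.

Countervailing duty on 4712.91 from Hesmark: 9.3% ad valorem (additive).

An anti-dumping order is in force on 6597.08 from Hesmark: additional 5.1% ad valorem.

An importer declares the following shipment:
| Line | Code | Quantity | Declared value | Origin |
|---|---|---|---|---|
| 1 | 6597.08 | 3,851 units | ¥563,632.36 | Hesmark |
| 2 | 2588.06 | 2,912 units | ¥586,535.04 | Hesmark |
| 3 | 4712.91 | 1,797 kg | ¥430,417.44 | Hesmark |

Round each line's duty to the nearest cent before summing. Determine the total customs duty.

¥157,193.41

Line 1 (6597.08, Hesmark, 3,851 units, ¥563,632.36):
Base rate for 6597.08 is ¥2.91/unit.
6597.08 has an FTA preferential rate, but origin Hesmark is not Casena; base rate stands.
Additional duty on 6597.08 from Hesmark: +5.1% ad valorem. Applied ad valorem rate = 5.1%.
Duty = ¥563,632.36 × 5.1% + 3,851 × ¥2.91 = ¥39,951.66.
Line 2 (2588.06, Hesmark, 2,912 units, ¥586,535.04):
Base rate for 2588.06 is 1% + ¥2.33/unit.
Duty = ¥586,535.04 × 1% + 2,912 × ¥2.33 = ¥12,650.31.
Line 3 (4712.91, Hesmark, 1,797 kg, ¥430,417.44):
Base rate for 4712.91 is 15%.
4712.91 has an FTA preferential rate, but origin Hesmark is not Casena; base rate stands.
Additional duty on 4712.91 from Hesmark: +9.3%. Applied ad valorem rate: 15% + 9.3% = 24.3%.
Duty = ¥430,417.44 × 24.3% = ¥104,591.44.
Total = ¥39,951.66 + ¥12,650.31 + ¥104,591.44 = ¥157,193.41.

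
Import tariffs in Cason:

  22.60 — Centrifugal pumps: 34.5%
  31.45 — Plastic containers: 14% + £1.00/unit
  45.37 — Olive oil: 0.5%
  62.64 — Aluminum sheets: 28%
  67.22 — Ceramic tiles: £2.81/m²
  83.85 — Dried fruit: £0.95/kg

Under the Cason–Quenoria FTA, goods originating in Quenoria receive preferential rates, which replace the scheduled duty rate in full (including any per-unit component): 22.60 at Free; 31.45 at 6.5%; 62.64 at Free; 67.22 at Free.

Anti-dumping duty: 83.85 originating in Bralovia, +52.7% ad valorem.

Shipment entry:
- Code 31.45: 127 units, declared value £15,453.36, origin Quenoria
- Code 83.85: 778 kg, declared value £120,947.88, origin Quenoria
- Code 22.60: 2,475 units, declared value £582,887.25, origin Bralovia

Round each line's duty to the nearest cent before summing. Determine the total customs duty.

£202,839.67

Line 1 (31.45, Quenoria, 127 units, £15,453.36):
Base rate for 31.45 is 14% + £1.00/unit.
Origin Quenoria qualifies under the Cason–Quenoria agreement and 31.45 is covered: preferential rate 6.5% applies instead.
Duty = £15,453.36 × 6.5% = £1,004.47.
Line 2 (83.85, Quenoria, 778 kg, £120,947.88):
Base rate for 83.85 is £0.95/kg.
Origin Quenoria is the FTA partner but 83.85 is not on the preference list; base rate stands.
The additional-duty order on 83.85 targets Bralovia, not Quenoria; it does not apply.
Duty = 778 × £0.95 = £739.10.
Line 3 (22.60, Bralovia, 2,475 units, £582,887.25):
Base rate for 22.60 is 34.5%.
22.60 has an FTA preferential rate, but origin Bralovia is not Quenoria; base rate stands.
Duty = £582,887.25 × 34.5% = £201,096.10.
Total = £1,004.47 + £739.10 + £201,096.10 = £202,839.67.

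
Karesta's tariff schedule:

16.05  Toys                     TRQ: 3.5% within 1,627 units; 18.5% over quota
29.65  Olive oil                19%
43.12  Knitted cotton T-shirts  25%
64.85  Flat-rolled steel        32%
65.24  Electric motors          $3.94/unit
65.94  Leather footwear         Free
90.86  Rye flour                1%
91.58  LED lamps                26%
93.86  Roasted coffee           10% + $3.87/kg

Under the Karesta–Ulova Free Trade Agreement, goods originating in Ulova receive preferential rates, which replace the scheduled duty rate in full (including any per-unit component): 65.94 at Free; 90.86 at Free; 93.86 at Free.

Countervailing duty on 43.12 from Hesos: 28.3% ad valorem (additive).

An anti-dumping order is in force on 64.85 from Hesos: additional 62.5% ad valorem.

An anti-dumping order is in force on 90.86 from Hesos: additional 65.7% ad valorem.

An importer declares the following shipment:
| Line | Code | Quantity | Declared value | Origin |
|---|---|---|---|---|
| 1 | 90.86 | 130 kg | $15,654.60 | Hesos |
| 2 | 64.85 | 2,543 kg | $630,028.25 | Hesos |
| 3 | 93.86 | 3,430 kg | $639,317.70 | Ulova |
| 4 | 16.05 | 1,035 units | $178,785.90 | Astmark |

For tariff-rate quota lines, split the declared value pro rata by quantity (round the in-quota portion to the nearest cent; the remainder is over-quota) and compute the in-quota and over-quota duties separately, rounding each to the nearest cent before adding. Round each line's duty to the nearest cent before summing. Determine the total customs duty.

$612,075.83

Line 1 (90.86, Hesos, 130 kg, $15,654.60):
Base rate for 90.86 is 1%.
90.86 has an FTA preferential rate, but origin Hesos is not Ulova; base rate stands.
Additional duty on 90.86 from Hesos: +65.7%. Applied ad valorem rate: 1% + 65.7% = 66.7%.
Duty = $15,654.60 × 66.7% = $10,441.62.
Line 2 (64.85, Hesos, 2,543 kg, $630,028.25):
Base rate for 64.85 is 32%.
Additional duty on 64.85 from Hesos: +62.5%. Applied ad valorem rate: 32% + 62.5% = 94.5%.
Duty = $630,028.25 × 94.5% = $595,376.70.
Line 3 (93.86, Ulova, 3,430 kg, $639,317.70):
Base rate for 93.86 is 10% + $3.87/kg.
Origin Ulova qualifies under the Karesta–Ulova agreement and 93.86 is covered: preferential rate Free applies instead.
Duty = $639,317.70 × 0% = $0.00.
Line 4 (16.05, Astmark, 1,035 units, $178,785.90):
Code 16.05 is under a tariff-rate quota (threshold 1,627 units). Quantity 1,035 units is within the quota, so the in-quota rate 3.5% applies to the full value.
Duty = $178,785.90 × 3.5% = $6,257.51.
Total = $10,441.62 + $595,376.70 + $0.00 + $6,257.51 = $612,075.83.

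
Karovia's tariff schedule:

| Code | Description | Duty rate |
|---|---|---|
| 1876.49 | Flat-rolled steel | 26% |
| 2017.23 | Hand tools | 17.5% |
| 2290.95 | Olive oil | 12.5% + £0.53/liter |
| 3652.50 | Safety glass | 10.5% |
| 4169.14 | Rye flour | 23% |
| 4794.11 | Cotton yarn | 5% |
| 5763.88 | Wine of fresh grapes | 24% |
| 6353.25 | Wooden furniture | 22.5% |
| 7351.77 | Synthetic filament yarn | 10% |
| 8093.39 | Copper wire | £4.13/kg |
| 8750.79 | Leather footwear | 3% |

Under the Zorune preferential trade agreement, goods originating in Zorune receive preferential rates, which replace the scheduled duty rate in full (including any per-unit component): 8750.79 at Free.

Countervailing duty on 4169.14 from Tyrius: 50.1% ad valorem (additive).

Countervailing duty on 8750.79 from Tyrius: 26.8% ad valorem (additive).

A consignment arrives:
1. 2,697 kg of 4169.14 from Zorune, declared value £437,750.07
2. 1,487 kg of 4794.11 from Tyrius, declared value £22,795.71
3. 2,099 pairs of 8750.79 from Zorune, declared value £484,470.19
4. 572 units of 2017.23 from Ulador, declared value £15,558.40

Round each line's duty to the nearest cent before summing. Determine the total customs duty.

Line 1 (4169.14, Zorune, 2,697 kg, £437,750.07):
Base rate for 4169.14 is 23%.
Origin Zorune is the FTA partner but 4169.14 is not on the preference list; base rate stands.
The additional-duty order on 4169.14 targets Tyrius, not Zorune; it does not apply.
Duty = £437,750.07 × 23% = £100,682.52.
Line 2 (4794.11, Tyrius, 1,487 kg, £22,795.71):
Base rate for 4794.11 is 5%.
Duty = £22,795.71 × 5% = £1,139.79.
Line 3 (8750.79, Zorune, 2,099 pairs, £484,470.19):
Base rate for 8750.79 is 3%.
Origin Zorune qualifies under the Karovia–Zorune agreement and 8750.79 is covered: preferential rate Free applies instead.
The additional-duty order on 8750.79 targets Tyrius, not Zorune; it does not apply.
Duty = £484,470.19 × 0% = £0.00.
Line 4 (2017.23, Ulador, 572 units, £15,558.40):
Base rate for 2017.23 is 17.5%.
Duty = £15,558.40 × 17.5% = £2,722.72.
Total = £100,682.52 + £1,139.79 + £0.00 + £2,722.72 = £104,545.03.

£104,545.03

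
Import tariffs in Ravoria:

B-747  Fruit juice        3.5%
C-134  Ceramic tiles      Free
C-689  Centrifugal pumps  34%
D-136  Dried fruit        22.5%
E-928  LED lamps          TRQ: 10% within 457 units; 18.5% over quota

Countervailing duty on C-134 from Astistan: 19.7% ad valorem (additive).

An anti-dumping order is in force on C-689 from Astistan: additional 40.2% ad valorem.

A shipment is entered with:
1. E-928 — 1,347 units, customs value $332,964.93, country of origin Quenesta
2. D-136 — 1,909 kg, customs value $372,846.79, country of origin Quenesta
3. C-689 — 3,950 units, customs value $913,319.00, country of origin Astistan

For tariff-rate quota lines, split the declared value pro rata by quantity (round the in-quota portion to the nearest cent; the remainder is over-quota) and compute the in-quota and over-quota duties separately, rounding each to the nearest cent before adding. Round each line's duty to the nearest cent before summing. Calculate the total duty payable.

$813,569.64

Line 1 (E-928, Quenesta, 1,347 units, $332,964.93):
Code E-928 is under a tariff-rate quota (threshold 457 units). In-quota: 457 units at 10%; over-quota: 890 units at 18.5%.
Pro-rata value split: in-quota = $332,964.93 × 457/1,347 = $112,965.83; over-quota = $332,964.93 − $112,965.83 = $219,999.10.
In-quota duty = $112,965.83 × 10% = $11,296.58. Over-quota duty = $219,999.10 × 18.5% = $40,699.83.
Line duty = $11,296.58 + $40,699.83 = $51,996.41.
Line 2 (D-136, Quenesta, 1,909 kg, $372,846.79):
Base rate for D-136 is 22.5%.
Duty = $372,846.79 × 22.5% = $83,890.53.
Line 3 (C-689, Astistan, 3,950 units, $913,319.00):
Base rate for C-689 is 34%.
Additional duty on C-689 from Astistan: +40.2%. Applied ad valorem rate: 34% + 40.2% = 74.2%.
Duty = $913,319.00 × 74.2% = $677,682.70.
Total = $51,996.41 + $83,890.53 + $677,682.70 = $813,569.64.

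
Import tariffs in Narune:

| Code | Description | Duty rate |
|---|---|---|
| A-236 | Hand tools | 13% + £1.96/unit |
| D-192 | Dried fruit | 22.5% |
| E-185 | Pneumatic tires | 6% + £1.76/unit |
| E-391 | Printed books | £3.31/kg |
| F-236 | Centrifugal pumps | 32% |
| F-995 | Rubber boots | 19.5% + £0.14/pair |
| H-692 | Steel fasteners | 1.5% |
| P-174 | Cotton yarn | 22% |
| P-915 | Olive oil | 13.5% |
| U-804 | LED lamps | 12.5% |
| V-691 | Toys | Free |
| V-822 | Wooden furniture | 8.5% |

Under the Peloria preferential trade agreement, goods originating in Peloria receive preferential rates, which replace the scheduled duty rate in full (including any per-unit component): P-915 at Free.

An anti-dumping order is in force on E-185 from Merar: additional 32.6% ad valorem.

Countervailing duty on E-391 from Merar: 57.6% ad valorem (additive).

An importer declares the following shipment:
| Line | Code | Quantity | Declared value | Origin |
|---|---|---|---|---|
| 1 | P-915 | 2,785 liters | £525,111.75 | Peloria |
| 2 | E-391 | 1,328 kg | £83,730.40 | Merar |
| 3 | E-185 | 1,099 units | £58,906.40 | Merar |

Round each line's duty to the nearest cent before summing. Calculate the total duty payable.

Line 1 (P-915, Peloria, 2,785 liters, £525,111.75):
Base rate for P-915 is 13.5%.
Origin Peloria qualifies under the Narune–Peloria agreement and P-915 is covered: preferential rate Free applies instead.
Duty = £525,111.75 × 0% = £0.00.
Line 2 (E-391, Merar, 1,328 kg, £83,730.40):
Base rate for E-391 is £3.31/kg.
Additional duty on E-391 from Merar: +57.6% ad valorem. Applied ad valorem rate = 57.6%.
Duty = £83,730.40 × 57.6% + 1,328 × £3.31 = £52,624.39.
Line 3 (E-185, Merar, 1,099 units, £58,906.40):
Base rate for E-185 is 6% + £1.76/unit.
Additional duty on E-185 from Merar: +32.6%. Applied ad valorem rate: 6% + 32.6% = 38.6%.
Duty = £58,906.40 × 38.6% + 1,099 × £1.76 = £24,672.11.
Total = £0.00 + £52,624.39 + £24,672.11 = £77,296.50.

£77,296.50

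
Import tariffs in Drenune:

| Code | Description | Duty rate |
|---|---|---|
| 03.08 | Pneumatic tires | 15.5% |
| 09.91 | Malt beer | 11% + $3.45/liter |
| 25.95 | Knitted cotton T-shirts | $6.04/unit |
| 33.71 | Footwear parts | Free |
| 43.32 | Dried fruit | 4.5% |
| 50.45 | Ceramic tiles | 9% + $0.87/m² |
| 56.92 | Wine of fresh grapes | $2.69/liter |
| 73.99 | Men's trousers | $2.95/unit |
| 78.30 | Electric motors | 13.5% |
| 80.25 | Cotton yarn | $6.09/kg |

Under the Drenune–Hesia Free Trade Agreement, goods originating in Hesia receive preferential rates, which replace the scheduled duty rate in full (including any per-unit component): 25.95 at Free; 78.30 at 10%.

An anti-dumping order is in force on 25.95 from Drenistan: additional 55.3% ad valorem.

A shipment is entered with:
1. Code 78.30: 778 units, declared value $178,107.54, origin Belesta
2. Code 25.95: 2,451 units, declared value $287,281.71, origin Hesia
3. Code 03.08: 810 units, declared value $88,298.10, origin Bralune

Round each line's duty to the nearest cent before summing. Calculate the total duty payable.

$37,730.73

Line 1 (78.30, Belesta, 778 units, $178,107.54):
Base rate for 78.30 is 13.5%.
78.30 has an FTA preferential rate, but origin Belesta is not Hesia; base rate stands.
Duty = $178,107.54 × 13.5% = $24,044.52.
Line 2 (25.95, Hesia, 2,451 units, $287,281.71):
Base rate for 25.95 is $6.04/unit.
Origin Hesia qualifies under the Drenune–Hesia agreement and 25.95 is covered: preferential rate Free applies instead.
The additional-duty order on 25.95 targets Drenistan, not Hesia; it does not apply.
Duty = $287,281.71 × 0% = $0.00.
Line 3 (03.08, Bralune, 810 units, $88,298.10):
Base rate for 03.08 is 15.5%.
Duty = $88,298.10 × 15.5% = $13,686.21.
Total = $24,044.52 + $0.00 + $13,686.21 = $37,730.73.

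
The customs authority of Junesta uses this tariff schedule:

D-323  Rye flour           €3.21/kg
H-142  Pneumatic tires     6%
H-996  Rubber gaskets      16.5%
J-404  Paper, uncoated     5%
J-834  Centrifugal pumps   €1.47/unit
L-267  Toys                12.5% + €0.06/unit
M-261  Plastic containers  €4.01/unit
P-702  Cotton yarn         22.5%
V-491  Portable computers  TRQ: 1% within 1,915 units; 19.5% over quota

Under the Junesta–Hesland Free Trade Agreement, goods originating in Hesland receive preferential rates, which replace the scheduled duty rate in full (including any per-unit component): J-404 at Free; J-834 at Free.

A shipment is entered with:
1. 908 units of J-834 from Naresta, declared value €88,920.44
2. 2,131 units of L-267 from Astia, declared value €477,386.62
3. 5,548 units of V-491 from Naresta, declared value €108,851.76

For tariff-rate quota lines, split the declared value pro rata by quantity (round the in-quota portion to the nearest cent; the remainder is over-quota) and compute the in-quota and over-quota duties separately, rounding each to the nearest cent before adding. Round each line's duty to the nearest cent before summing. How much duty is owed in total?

€75,411.16

Line 1 (J-834, Naresta, 908 units, €88,920.44):
Base rate for J-834 is €1.47/unit.
J-834 has an FTA preferential rate, but origin Naresta is not Hesland; base rate stands.
Duty = 908 × €1.47 = €1,334.76.
Line 2 (L-267, Astia, 2,131 units, €477,386.62):
Base rate for L-267 is 12.5% + €0.06/unit.
Duty = €477,386.62 × 12.5% + 2,131 × €0.06 = €59,801.19.
Line 3 (V-491, Naresta, 5,548 units, €108,851.76):
Code V-491 is under a tariff-rate quota (threshold 1,915 units). In-quota: 1,915 units at 1%; over-quota: 3,633 units at 19.5%.
Pro-rata value split: in-quota = €108,851.76 × 1,915/5,548 = €37,572.30; over-quota = €108,851.76 − €37,572.30 = €71,279.46.
In-quota duty = €37,572.30 × 1% = €375.72. Over-quota duty = €71,279.46 × 19.5% = €13,899.49.
Line duty = €375.72 + €13,899.49 = €14,275.21.
Total = €1,334.76 + €59,801.19 + €14,275.21 = €75,411.16.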